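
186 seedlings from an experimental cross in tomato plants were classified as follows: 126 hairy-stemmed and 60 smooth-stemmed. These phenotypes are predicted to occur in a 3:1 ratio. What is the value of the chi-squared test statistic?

5.226

Total ratio parts = 4. Expected numbers out of 186:
  hairy-stemmed: 186 × 3/4 = 139.5
  smooth-stemmed: 186 × 1/4 = 46.5
χ² = Σ (O − E)² / E
  hairy-stemmed: (126 − 139.5)² / 139.5 = 1.3065
  smooth-stemmed: (60 − 46.5)² / 46.5 = 3.9194
χ² = 1.3065 + 3.9194 = 5.2259 ≈ 5.226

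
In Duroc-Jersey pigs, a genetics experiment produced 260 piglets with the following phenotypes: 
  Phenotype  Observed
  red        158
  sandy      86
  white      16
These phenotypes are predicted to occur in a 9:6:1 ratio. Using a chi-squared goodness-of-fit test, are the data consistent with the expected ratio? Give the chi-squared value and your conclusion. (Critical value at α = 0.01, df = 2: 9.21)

Under the 9:6:1 hypothesis (Σ ratio = 16, N = 260):
  red: 260 × 9/16 = 146.25
  sandy: 260 × 6/16 = 97.5
  white: 260 × 1/16 = 16.25
χ² = Σ (O − E)² / E
  red: (158 − 146.25)² / 146.25 = 0.9440
  sandy: (86 − 97.5)² / 97.5 = 1.3564
  white: (16 − 16.25)² / 16.25 = 0.0038
χ² = 0.9440 + 1.3564 + 0.0038 = 2.3042 ≈ 2.304
Degrees of freedom = 3 − 1 = 2; critical value at α = 0.01 is 9.21.
Since 2.304 < 9.21, we fail to reject the null hypothesis — the data are consistent with the 9:6:1 ratio.

2.304; consistent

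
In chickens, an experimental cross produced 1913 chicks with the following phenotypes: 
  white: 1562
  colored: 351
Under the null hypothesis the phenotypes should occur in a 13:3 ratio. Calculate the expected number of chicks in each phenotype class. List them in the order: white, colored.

1554.3125, 358.6875

Expected counts for N = 1913 under a 13:3 ratio (total parts = 16):
  white: 1913 × 13/16 = 1554.3125
  colored: 1913 × 3/16 = 358.6875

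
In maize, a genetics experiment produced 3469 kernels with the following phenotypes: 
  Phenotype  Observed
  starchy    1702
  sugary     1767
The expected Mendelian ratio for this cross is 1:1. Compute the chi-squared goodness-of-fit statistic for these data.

Expected counts for N = 3469 under a 1:1 ratio (total parts = 2):
  starchy: 3469 × 1/2 = 1734.5
  sugary: 3469 × 1/2 = 1734.5
χ² = Σ (O − E)² / E
  starchy: (1702 − 1734.5)² / 1734.5 = 0.6090
  sugary: (1767 − 1734.5)² / 1734.5 = 0.6090
χ² = 0.6090 + 0.6090 = 1.218

1.218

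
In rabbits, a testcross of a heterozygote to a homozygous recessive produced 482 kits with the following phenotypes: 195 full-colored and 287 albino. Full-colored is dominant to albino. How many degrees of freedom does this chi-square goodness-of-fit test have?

1

A testcross of a heterozygote (Aa × aa) gives a 1:1 phenotypic ratio.
A goodness-of-fit test with 2 phenotype classes has df = 2 − 1 = 1.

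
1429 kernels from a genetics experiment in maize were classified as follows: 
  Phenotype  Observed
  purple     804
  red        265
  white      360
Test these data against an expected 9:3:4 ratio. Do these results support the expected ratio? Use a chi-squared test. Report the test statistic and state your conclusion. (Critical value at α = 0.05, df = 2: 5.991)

0.053; consistent

Expected counts for N = 1429 under a 9:3:4 ratio (total parts = 16):
  purple: 1429 × 9/16 = 803.8125
  red: 1429 × 3/16 = 267.9375
  white: 1429 × 4/16 = 357.25
χ² = Σ (O − E)² / E
  purple: (804 − 803.8125)² / 803.8125 = 0.0000
  red: (265 − 267.9375)² / 267.9375 = 0.0322
  white: (360 − 357.25)² / 357.25 = 0.0212
χ² = 0.0000 + 0.0322 + 0.0212 = 0.0534 ≈ 0.053
Degrees of freedom = 3 − 1 = 2; critical value at α = 0.05 is 5.991.
Since 0.053 < 5.991, we fail to reject the null hypothesis — the data are consistent with the 9:3:4 ratio.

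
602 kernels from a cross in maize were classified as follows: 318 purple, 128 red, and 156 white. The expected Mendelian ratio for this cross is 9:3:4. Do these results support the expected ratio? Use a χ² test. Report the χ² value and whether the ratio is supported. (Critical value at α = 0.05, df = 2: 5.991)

3.484; consistent

Expected counts for N = 602 under a 9:3:4 ratio (total parts = 16):
  purple: 602 × 9/16 = 338.625
  red: 602 × 3/16 = 112.875
  white: 602 × 4/16 = 150.5
χ² = Σ (O − E)² / E
  purple: (318 − 338.625)² / 338.625 = 1.2562
  red: (128 − 112.875)² / 112.875 = 2.0267
  white: (156 − 150.5)² / 150.5 = 0.2010
χ² = 1.2562 + 2.0267 + 0.2010 = 3.4839 ≈ 3.484
Degrees of freedom = 3 − 1 = 2; critical value at α = 0.05 is 5.991.
Since 3.484 < 5.991, we fail to reject the null hypothesis — the data are consistent with the 9:3:4 ratio.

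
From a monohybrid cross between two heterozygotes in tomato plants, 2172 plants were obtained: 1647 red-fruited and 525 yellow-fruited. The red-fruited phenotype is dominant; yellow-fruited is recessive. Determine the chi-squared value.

For a monohybrid cross between heterozygotes with complete dominance, the expected phenotypic ratio is 3:1.
Total ratio parts = 4. Expected numbers out of 2172:
  red-fruited: 2172 × 3/4 = 1629
  yellow-fruited: 2172 × 1/4 = 543
χ² = Σ (O − E)² / E
  red-fruited: (1647 − 1629)² / 1629 = 0.1989
  yellow-fruited: (525 − 543)² / 543 = 0.5967
χ² = 0.1989 + 0.5967 = 0.7956 ≈ 0.796

0.796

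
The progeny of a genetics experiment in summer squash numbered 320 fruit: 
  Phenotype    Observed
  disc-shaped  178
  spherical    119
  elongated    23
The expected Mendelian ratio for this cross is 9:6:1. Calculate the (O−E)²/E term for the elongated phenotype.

0.450

Expected counts for N = 320 under a 9:6:1 ratio (total parts = 16):
  disc-shaped: 320 × 9/16 = 180
  spherical: 320 × 6/16 = 120
  elongated: 320 × 1/16 = 20
Contribution of elongated: (23 − 20)² / 20 = 0.4500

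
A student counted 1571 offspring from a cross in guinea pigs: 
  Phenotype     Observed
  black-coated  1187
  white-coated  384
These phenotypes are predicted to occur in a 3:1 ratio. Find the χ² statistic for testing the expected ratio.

0.260

Expected counts for N = 1571 under a 3:1 ratio (total parts = 4):
  black-coated: 1571 × 3/4 = 1178.25
  white-coated: 1571 × 1/4 = 392.75
χ² = Σ (O − E)² / E
  black-coated: (1187 − 1178.25)² / 1178.25 = 0.0650
  white-coated: (384 − 392.75)² / 392.75 = 0.1949
χ² = 0.0650 + 0.1949 = 0.2599 ≈ 0.260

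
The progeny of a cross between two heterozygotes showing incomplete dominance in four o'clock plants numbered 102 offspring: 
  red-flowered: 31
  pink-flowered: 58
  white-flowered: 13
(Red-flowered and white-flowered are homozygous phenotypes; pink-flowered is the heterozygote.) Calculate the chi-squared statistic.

With incomplete dominance, a heterozygote × heterozygote cross gives a 1:2:1 phenotypic ratio.
The 1:2:1 ratio has 4 parts, so with N = 102 the expected counts are:
  red-flowered: 102 × 1/4 = 25.5
  pink-flowered: 102 × 2/4 = 51
  white-flowered: 102 × 1/4 = 25.5
χ² = Σ (O − E)² / E
  red-flowered: (31 − 25.5)² / 25.5 = 1.1863
  pink-flowered: (58 − 51)² / 51 = 0.9608
  white-flowered: (13 − 25.5)² / 25.5 = 6.1275
χ² = 1.1863 + 0.9608 + 6.1275 = 8.2746 ≈ 8.275

8.275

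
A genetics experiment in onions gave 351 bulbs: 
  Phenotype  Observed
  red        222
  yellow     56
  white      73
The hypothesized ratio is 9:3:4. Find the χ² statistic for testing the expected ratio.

Total ratio parts = 16. Expected numbers out of 351:
  red: 351 × 9/16 = 197.4375
  yellow: 351 × 3/16 = 65.8125
  white: 351 × 4/16 = 87.75
χ² = Σ (O − E)² / E
  red: (222 − 197.4375)² / 197.4375 = 3.0557
  yellow: (56 − 65.8125)² / 65.8125 = 1.4630
  white: (73 − 87.75)² / 87.75 = 2.4793
χ² = 3.0557 + 1.4630 + 2.4793 = 6.998

6.998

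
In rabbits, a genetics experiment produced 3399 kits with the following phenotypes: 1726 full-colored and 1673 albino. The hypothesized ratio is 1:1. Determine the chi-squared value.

0.826

The 1:1 ratio has 2 parts, so with N = 3399 the expected counts are:
  full-colored: 3399 × 1/2 = 1699.5
  albino: 3399 × 1/2 = 1699.5
χ² = Σ (O − E)² / E
  full-colored: (1726 − 1699.5)² / 1699.5 = 0.4132
  albino: (1673 − 1699.5)² / 1699.5 = 0.4132
χ² = 0.4132 + 0.4132 = 0.8264 ≈ 0.826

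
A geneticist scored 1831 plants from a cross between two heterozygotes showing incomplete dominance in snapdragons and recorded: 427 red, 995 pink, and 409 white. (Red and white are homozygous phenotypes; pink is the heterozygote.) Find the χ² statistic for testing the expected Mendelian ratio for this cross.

14.161

With incomplete dominance, a heterozygote × heterozygote cross gives a 1:2:1 phenotypic ratio.
Under the 1:2:1 hypothesis (Σ ratio = 4, N = 1831):
  red: 1831 × 1/4 = 457.75
  pink: 1831 × 2/4 = 915.5
  white: 1831 × 1/4 = 457.75
χ² = Σ (O − E)² / E
  red: (427 − 457.75)² / 457.75 = 2.0657
  pink: (995 − 915.5)² / 915.5 = 6.9036
  white: (409 − 457.75)² / 457.75 = 5.1918
χ² = 2.0657 + 6.9036 + 5.1918 = 14.1611 ≈ 14.161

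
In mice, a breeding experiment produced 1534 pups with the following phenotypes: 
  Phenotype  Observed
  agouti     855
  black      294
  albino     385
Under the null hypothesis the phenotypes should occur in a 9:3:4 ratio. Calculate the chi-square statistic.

0.219

Total ratio parts = 16. Expected numbers out of 1534:
  agouti: 1534 × 9/16 = 862.875
  black: 1534 × 3/16 = 287.625
  albino: 1534 × 4/16 = 383.5
χ² = Σ (O − E)² / E
  agouti: (855 − 862.875)² / 862.875 = 0.0719
  black: (294 − 287.625)² / 287.625 = 0.1413
  albino: (385 − 383.5)² / 383.5 = 0.0059
χ² = 0.0719 + 0.1413 + 0.0059 = 0.2191 ≈ 0.219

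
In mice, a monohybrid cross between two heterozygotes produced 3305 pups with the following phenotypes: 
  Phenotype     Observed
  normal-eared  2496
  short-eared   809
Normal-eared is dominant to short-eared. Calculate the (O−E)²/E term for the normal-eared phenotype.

For a monohybrid cross between heterozygotes with complete dominance, the expected phenotypic ratio is 3:1.
Total ratio parts = 4. Expected numbers out of 3305:
  normal-eared: 3305 × 3/4 = 2478.75
  short-eared: 3305 × 1/4 = 826.25
Contribution of normal-eared: (2496 − 2478.75)² / 2478.75 = 0.1200

0.120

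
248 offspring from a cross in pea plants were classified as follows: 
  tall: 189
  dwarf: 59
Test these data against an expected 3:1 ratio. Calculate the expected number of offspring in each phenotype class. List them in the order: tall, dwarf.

Expected counts for N = 248 under a 3:1 ratio (total parts = 4):
  tall: 248 × 3/4 = 186
  dwarf: 248 × 1/4 = 62

186, 62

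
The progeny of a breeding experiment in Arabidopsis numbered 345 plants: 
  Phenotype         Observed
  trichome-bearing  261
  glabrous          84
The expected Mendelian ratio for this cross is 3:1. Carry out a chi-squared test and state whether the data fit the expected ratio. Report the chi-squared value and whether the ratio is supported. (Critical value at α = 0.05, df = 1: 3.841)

0.078; consistent

Total ratio parts = 4. Expected numbers out of 345:
  trichome-bearing: 345 × 3/4 = 258.75
  glabrous: 345 × 1/4 = 86.25
χ² = Σ (O − E)² / E
  trichome-bearing: (261 − 258.75)² / 258.75 = 0.0196
  glabrous: (84 − 86.25)² / 86.25 = 0.0587
χ² = 0.0196 + 0.0587 = 0.0783 ≈ 0.078
Degrees of freedom = 2 − 1 = 1; critical value at α = 0.05 is 3.841.
Since 0.078 < 3.841, we fail to reject the null hypothesis — the data are consistent with the 3:1 ratio.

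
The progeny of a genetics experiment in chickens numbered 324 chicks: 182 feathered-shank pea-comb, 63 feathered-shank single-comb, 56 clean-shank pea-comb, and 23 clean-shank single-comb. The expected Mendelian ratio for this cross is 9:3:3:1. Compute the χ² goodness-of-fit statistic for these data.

0.829

Expected counts for N = 324 under a 9:3:3:1 ratio (total parts = 16):
  feathered-shank pea-comb: 324 × 9/16 = 182.25
  feathered-shank single-comb: 324 × 3/16 = 60.75
  clean-shank pea-comb: 324 × 3/16 = 60.75
  clean-shank single-comb: 324 × 1/16 = 20.25
χ² = Σ (O − E)² / E
  feathered-shank pea-comb: (182 − 182.25)² / 182.25 = 0.0003
  feathered-shank single-comb: (63 − 60.75)² / 60.75 = 0.0833
  clean-shank pea-comb: (56 − 60.75)² / 60.75 = 0.3714
  clean-shank single-comb: (23 − 20.25)² / 20.25 = 0.3735
χ² = 0.0003 + 0.0833 + 0.3714 + 0.3735 = 0.8285 ≈ 0.829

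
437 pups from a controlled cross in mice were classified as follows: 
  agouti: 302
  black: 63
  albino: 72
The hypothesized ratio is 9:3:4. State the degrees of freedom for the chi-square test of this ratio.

2

A goodness-of-fit test with 3 phenotype classes has df = 3 − 1 = 2.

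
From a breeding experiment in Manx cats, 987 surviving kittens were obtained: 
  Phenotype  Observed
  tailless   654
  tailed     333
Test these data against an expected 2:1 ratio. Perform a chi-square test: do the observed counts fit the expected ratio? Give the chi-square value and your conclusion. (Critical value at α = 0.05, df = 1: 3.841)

Under the 2:1 hypothesis (Σ ratio = 3, N = 987):
  tailless: 987 × 2/3 = 658
  tailed: 987 × 1/3 = 329
χ² = Σ (O − E)² / E
  tailless: (654 − 658)² / 658 = 0.0243
  tailed: (333 − 329)² / 329 = 0.0486
χ² = 0.0243 + 0.0486 = 0.0729 ≈ 0.073
Degrees of freedom = 2 − 1 = 1; critical value at α = 0.05 is 3.841.
Since 0.073 < 3.841, we fail to reject the null hypothesis — the data are consistent with the 2:1 ratio.

0.073; consistent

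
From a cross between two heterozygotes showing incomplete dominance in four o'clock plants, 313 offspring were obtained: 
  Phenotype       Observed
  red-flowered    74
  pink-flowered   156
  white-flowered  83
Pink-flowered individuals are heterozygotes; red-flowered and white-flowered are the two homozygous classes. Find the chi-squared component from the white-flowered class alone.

With incomplete dominance, a heterozygote × heterozygote cross gives a 1:2:1 phenotypic ratio.
The 1:2:1 ratio has 4 parts, so with N = 313 the expected counts are:
  red-flowered: 313 × 1/4 = 78.25
  pink-flowered: 313 × 2/4 = 156.5
  white-flowered: 313 × 1/4 = 78.25
Contribution of white-flowered: (83 − 78.25)² / 78.25 = 0.2883

0.288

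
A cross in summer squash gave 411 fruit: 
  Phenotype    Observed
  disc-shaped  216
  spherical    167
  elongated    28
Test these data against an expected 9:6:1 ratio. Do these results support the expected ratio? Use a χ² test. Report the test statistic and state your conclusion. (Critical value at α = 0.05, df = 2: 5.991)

Total ratio parts = 16. Expected numbers out of 411:
  disc-shaped: 411 × 9/16 = 231.1875
  spherical: 411 × 6/16 = 154.125
  elongated: 411 × 1/16 = 25.6875
χ² = Σ (O − E)² / E
  disc-shaped: (216 − 231.1875)² / 231.1875 = 0.9977
  spherical: (167 − 154.125)² / 154.125 = 1.0755
  elongated: (28 − 25.6875)² / 25.6875 = 0.2082
χ² = 0.9977 + 1.0755 + 0.2082 = 2.2814 ≈ 2.281
Degrees of freedom = 3 − 1 = 2; critical value at α = 0.05 is 5.991.
Since 2.281 < 5.991, we fail to reject the null hypothesis — the data are consistent with the 9:6:1 ratio.

2.281; consistent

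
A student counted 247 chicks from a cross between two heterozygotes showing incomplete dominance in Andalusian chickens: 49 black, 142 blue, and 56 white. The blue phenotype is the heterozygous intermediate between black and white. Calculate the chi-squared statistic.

With incomplete dominance, a heterozygote × heterozygote cross gives a 1:2:1 phenotypic ratio.
Expected counts for N = 247 under a 1:2:1 ratio (total parts = 4):
  black: 247 × 1/4 = 61.75
  blue: 247 × 2/4 = 123.5
  white: 247 × 1/4 = 61.75
χ² = Σ (O − E)² / E
  black: (49 − 61.75)² / 61.75 = 2.6326
  blue: (142 − 123.5)² / 123.5 = 2.7713
  white: (56 − 61.75)² / 61.75 = 0.5354
χ² = 2.6326 + 2.7713 + 0.5354 = 5.9393 ≈ 5.939

5.939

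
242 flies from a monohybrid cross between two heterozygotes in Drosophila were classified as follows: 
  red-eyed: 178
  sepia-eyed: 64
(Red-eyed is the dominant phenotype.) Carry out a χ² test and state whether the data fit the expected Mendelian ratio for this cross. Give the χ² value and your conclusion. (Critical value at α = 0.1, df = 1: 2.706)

0.270; consistent

For a monohybrid cross between heterozygotes with complete dominance, the expected phenotypic ratio is 3:1.
Under the 3:1 hypothesis (Σ ratio = 4, N = 242):
  red-eyed: 242 × 3/4 = 181.5
  sepia-eyed: 242 × 1/4 = 60.5
χ² = Σ (O − E)² / E
  red-eyed: (178 − 181.5)² / 181.5 = 0.0675
  sepia-eyed: (64 − 60.5)² / 60.5 = 0.2025
χ² = 0.0675 + 0.2025 = 0.270
Degrees of freedom = 2 − 1 = 1; critical value at α = 0.1 is 2.706.
Since 0.270 < 2.706, we fail to reject the null hypothesis — the data are consistent with the 3:1 ratio.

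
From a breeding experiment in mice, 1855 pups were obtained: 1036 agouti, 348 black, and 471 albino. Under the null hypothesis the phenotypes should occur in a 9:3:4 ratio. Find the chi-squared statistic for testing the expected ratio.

The 9:3:4 ratio has 16 parts, so with N = 1855 the expected counts are:
  agouti: 1855 × 9/16 = 1043.4375
  black: 1855 × 3/16 = 347.8125
  albino: 1855 × 4/16 = 463.75
χ² = Σ (O − E)² / E
  agouti: (1036 − 1043.4375)² / 1043.4375 = 0.0530
  black: (348 − 347.8125)² / 347.8125 = 0.0001
  albino: (471 − 463.75)² / 463.75 = 0.1133
χ² = 0.0530 + 0.0001 + 0.1133 = 0.1664 ≈ 0.166

0.166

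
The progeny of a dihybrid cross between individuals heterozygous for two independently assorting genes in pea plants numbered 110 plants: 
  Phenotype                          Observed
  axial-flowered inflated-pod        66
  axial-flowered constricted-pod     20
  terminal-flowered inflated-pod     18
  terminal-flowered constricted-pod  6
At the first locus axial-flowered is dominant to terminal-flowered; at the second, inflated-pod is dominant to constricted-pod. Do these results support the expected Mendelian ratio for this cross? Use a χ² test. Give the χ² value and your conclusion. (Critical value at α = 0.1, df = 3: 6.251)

A dihybrid F₂ with independent assortment and complete dominance at both loci gives a 9:3:3:1 phenotypic ratio.
Total ratio parts = 16. Expected numbers out of 110:
  axial-flowered inflated-pod: 110 × 9/16 = 61.875
  axial-flowered constricted-pod: 110 × 3/16 = 20.625
  terminal-flowered inflated-pod: 110 × 3/16 = 20.625
  terminal-flowered constricted-pod: 110 × 1/16 = 6.875
χ² = Σ (O − E)² / E
  axial-flowered inflated-pod: (66 − 61.875)² / 61.875 = 0.2750
  axial-flowered constricted-pod: (20 − 20.625)² / 20.625 = 0.0189
  terminal-flowered inflated-pod: (18 − 20.625)² / 20.625 = 0.3341
  terminal-flowered constricted-pod: (6 − 6.875)² / 6.875 = 0.1114
χ² = 0.2750 + 0.0189 + 0.3341 + 0.1114 = 0.7394 ≈ 0.739
Degrees of freedom = 4 − 1 = 3; critical value at α = 0.1 is 6.251.
Since 0.739 < 6.251, we fail to reject the null hypothesis — the data are consistent with the 9:3:3:1 ratio.

0.739; consistent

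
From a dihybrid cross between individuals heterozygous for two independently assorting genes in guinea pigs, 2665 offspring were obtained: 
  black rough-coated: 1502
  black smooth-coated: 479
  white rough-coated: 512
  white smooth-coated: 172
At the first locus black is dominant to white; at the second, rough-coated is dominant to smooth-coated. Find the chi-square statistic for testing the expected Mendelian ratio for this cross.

A dihybrid F₂ with independent assortment and complete dominance at both loci gives a 9:3:3:1 phenotypic ratio.
Under the 9:3:3:1 hypothesis (Σ ratio = 16, N = 2665):
  black rough-coated: 2665 × 9/16 = 1499.0625
  black smooth-coated: 2665 × 3/16 = 499.6875
  white rough-coated: 2665 × 3/16 = 499.6875
  white smooth-coated: 2665 × 1/16 = 166.5625
χ² = Σ (O − E)² / E
  black rough-coated: (1502 − 1499.0625)² / 1499.0625 = 0.0058
  black smooth-coated: (479 − 499.6875)² / 499.6875 = 0.8565
  white rough-coated: (512 − 499.6875)² / 499.6875 = 0.3034
  white smooth-coated: (172 − 166.5625)² / 166.5625 = 0.1775
χ² = 0.0058 + 0.8565 + 0.3034 + 0.1775 = 1.3432 ≈ 1.343

1.343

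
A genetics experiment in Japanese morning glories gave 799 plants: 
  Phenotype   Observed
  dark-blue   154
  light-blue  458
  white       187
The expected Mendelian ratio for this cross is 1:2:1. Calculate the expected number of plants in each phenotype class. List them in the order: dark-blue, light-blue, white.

199.75, 399.5, 199.75

The 1:2:1 ratio has 4 parts, so with N = 799 the expected counts are:
  dark-blue: 799 × 1/4 = 199.75
  light-blue: 799 × 2/4 = 399.5
  white: 799 × 1/4 = 199.75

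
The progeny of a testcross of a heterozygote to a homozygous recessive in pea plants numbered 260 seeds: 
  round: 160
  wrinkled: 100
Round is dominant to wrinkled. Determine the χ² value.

13.846

A testcross of a heterozygote (Aa × aa) gives a 1:1 phenotypic ratio.
The 1:1 ratio has 2 parts, so with N = 260 the expected counts are:
  round: 260 × 1/2 = 130
  wrinkled: 260 × 1/2 = 130
χ² = Σ (O − E)² / E
  round: (160 − 130)² / 130 = 6.9231
  wrinkled: (100 − 130)² / 130 = 6.9231
χ² = 6.9231 + 6.9231 = 13.8462 ≈ 13.846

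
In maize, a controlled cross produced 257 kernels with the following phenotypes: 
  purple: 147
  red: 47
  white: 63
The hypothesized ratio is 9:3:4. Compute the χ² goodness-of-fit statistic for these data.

Total ratio parts = 16. Expected numbers out of 257:
  purple: 257 × 9/16 = 144.5625
  red: 257 × 3/16 = 48.1875
  white: 257 × 4/16 = 64.25
χ² = Σ (O − E)² / E
  purple: (147 − 144.5625)² / 144.5625 = 0.0411
  red: (47 − 48.1875)² / 48.1875 = 0.0293
  white: (63 − 64.25)² / 64.25 = 0.0243
χ² = 0.0411 + 0.0293 + 0.0243 = 0.0947 ≈ 0.095

0.095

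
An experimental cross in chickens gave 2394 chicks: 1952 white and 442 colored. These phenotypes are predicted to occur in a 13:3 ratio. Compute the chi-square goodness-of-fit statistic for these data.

Total ratio parts = 16. Expected numbers out of 2394:
  white: 2394 × 13/16 = 1945.125
  colored: 2394 × 3/16 = 448.875
χ² = Σ (O − E)² / E
  white: (1952 − 1945.125)² / 1945.125 = 0.0243
  colored: (442 − 448.875)² / 448.875 = 0.1053
χ² = 0.0243 + 0.1053 = 0.1296 ≈ 0.130

0.130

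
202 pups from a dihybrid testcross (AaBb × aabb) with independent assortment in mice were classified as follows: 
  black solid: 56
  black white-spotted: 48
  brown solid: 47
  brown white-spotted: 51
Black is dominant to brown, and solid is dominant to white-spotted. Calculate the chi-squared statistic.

A dihybrid testcross with independent assortment gives a 1:1:1:1 ratio.
The 1:1:1:1 ratio has 4 parts, so with N = 202 the expected counts are:
  black solid: 202 × 1/4 = 50.5
  black white-spotted: 202 × 1/4 = 50.5
  brown solid: 202 × 1/4 = 50.5
  brown white-spotted: 202 × 1/4 = 50.5
χ² = Σ (O − E)² / E
  black solid: (56 − 50.5)² / 50.5 = 0.5990
  black white-spotted: (48 − 50.5)² / 50.5 = 0.1238
  brown solid: (47 − 50.5)² / 50.5 = 0.2426
  brown white-spotted: (51 − 50.5)² / 50.5 = 0.0050
χ² = 0.5990 + 0.1238 + 0.2426 + 0.0050 = 0.9704 ≈ 0.970

0.970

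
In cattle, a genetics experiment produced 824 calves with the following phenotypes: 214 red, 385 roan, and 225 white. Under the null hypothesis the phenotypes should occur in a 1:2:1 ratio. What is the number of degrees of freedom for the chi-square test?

2

A goodness-of-fit test with 3 phenotype classes has df = 3 − 1 = 2.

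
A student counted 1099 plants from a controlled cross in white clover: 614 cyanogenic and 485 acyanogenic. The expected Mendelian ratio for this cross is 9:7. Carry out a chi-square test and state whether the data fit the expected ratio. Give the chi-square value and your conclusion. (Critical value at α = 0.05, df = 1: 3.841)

0.065; consistent

Total ratio parts = 16. Expected numbers out of 1099:
  cyanogenic: 1099 × 9/16 = 618.1875
  acyanogenic: 1099 × 7/16 = 480.8125
χ² = Σ (O − E)² / E
  cyanogenic: (614 − 618.1875)² / 618.1875 = 0.0284
  acyanogenic: (485 − 480.8125)² / 480.8125 = 0.0365
χ² = 0.0284 + 0.0365 = 0.0649 ≈ 0.065
Degrees of freedom = 2 − 1 = 1; critical value at α = 0.05 is 3.841.
Since 0.065 < 3.841, we fail to reject the null hypothesis — the data are consistent with the 9:7 ratio.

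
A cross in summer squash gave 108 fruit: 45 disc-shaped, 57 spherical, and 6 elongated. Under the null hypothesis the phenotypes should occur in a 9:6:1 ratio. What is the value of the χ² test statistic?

Total ratio parts = 16. Expected numbers out of 108:
  disc-shaped: 108 × 9/16 = 60.75
  spherical: 108 × 6/16 = 40.5
  elongated: 108 × 1/16 = 6.75
χ² = Σ (O − E)² / E
  disc-shaped: (45 − 60.75)² / 60.75 = 4.0833
  spherical: (57 − 40.5)² / 40.5 = 6.7222
  elongated: (6 − 6.75)² / 6.75 = 0.0833
χ² = 4.0833 + 6.7222 + 0.0833 = 10.8888 ≈ 10.889

10.889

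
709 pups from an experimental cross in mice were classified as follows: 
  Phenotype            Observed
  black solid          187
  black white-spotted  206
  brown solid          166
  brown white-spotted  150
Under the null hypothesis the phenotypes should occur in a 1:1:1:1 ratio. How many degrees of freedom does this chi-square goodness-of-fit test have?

A goodness-of-fit test with 4 phenotype classes has df = 4 − 1 = 3.

3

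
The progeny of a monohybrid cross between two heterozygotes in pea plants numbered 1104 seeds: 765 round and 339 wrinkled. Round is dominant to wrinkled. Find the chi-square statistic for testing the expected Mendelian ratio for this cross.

For a monohybrid cross between heterozygotes with complete dominance, the expected phenotypic ratio is 3:1.
Expected counts for N = 1104 under a 3:1 ratio (total parts = 4):
  round: 1104 × 3/4 = 828
  wrinkled: 1104 × 1/4 = 276
χ² = Σ (O − E)² / E
  round: (765 − 828)² / 828 = 4.7935
  wrinkled: (339 − 276)² / 276 = 14.3804
χ² = 4.7935 + 14.3804 = 19.1739 ≈ 19.174

19.174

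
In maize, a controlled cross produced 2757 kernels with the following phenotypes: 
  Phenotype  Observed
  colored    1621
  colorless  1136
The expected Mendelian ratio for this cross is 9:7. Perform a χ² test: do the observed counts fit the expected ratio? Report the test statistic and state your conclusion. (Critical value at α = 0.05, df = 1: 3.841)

7.261; not consistent

The 9:7 ratio has 16 parts, so with N = 2757 the expected counts are:
  colored: 2757 × 9/16 = 1550.8125
  colorless: 2757 × 7/16 = 1206.1875
χ² = Σ (O − E)² / E
  colored: (1621 − 1550.8125)² / 1550.8125 = 3.1766
  colorless: (1136 − 1206.1875)² / 1206.1875 = 4.0842
χ² = 3.1766 + 4.0842 = 7.2608 ≈ 7.261
Degrees of freedom = 2 − 1 = 1; critical value at α = 0.05 is 3.841.
Since 7.261 > 3.841, we reject the null hypothesis — the data do not fit the 9:7 ratio.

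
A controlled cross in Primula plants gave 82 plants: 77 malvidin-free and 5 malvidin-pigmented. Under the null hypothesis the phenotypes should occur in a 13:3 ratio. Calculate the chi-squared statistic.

Under the 13:3 hypothesis (Σ ratio = 16, N = 82):
  malvidin-free: 82 × 13/16 = 66.625
  malvidin-pigmented: 82 × 3/16 = 15.375
χ² = Σ (O − E)² / E
  malvidin-free: (77 − 66.625)² / 66.625 = 1.6156
  malvidin-pigmented: (5 − 15.375)² / 15.375 = 7.0010
χ² = 1.6156 + 7.0010 = 8.6166 ≈ 8.617

8.617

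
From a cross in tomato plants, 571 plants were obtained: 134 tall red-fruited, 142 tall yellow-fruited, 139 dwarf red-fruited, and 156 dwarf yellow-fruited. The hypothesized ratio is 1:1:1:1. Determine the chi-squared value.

Total ratio parts = 4. Expected numbers out of 571:
  tall red-fruited: 571 × 1/4 = 142.75
  tall yellow-fruited: 571 × 1/4 = 142.75
  dwarf red-fruited: 571 × 1/4 = 142.75
  dwarf yellow-fruited: 571 × 1/4 = 142.75
χ² = Σ (O − E)² / E
  tall red-fruited: (134 − 142.75)² / 142.75 = 0.5363
  tall yellow-fruited: (142 − 142.75)² / 142.75 = 0.0039
  dwarf red-fruited: (139 − 142.75)² / 142.75 = 0.0985
  dwarf yellow-fruited: (156 − 142.75)² / 142.75 = 1.2299
χ² = 0.5363 + 0.0039 + 0.0985 + 1.2299 = 1.8686 ≈ 1.869

1.869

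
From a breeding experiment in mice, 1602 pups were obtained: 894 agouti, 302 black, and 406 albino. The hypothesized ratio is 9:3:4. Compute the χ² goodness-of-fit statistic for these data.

Expected counts for N = 1602 under a 9:3:4 ratio (total parts = 16):
  agouti: 1602 × 9/16 = 901.125
  black: 1602 × 3/16 = 300.375
  albino: 1602 × 4/16 = 400.5
χ² = Σ (O − E)² / E
  agouti: (894 − 901.125)² / 901.125 = 0.0563
  black: (302 − 300.375)² / 300.375 = 0.0088
  albino: (406 − 400.5)² / 400.5 = 0.0755
χ² = 0.0563 + 0.0088 + 0.0755 = 0.1406 ≈ 0.141

0.141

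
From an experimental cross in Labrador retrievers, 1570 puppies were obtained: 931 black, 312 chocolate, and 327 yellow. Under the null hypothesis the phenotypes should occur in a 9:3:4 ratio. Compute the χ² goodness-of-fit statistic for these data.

The 9:3:4 ratio has 16 parts, so with N = 1570 the expected counts are:
  black: 1570 × 9/16 = 883.125
  chocolate: 1570 × 3/16 = 294.375
  yellow: 1570 × 4/16 = 392.5
χ² = Σ (O − E)² / E
  black: (931 − 883.125)² / 883.125 = 2.5953
  chocolate: (312 − 294.375)² / 294.375 = 1.0553
  yellow: (327 − 392.5)² / 392.5 = 10.9306
χ² = 2.5953 + 1.0553 + 10.9306 = 14.5812 ≈ 14.581

14.581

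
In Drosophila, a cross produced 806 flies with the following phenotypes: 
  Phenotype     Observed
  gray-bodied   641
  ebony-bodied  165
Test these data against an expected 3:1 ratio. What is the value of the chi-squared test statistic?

The 3:1 ratio has 4 parts, so with N = 806 the expected counts are:
  gray-bodied: 806 × 3/4 = 604.5
  ebony-bodied: 806 × 1/4 = 201.5
χ² = Σ (O − E)² / E
  gray-bodied: (641 − 604.5)² / 604.5 = 2.2039
  ebony-bodied: (165 − 201.5)² / 201.5 = 6.6117
χ² = 2.2039 + 6.6117 = 8.8156 ≈ 8.816

8.816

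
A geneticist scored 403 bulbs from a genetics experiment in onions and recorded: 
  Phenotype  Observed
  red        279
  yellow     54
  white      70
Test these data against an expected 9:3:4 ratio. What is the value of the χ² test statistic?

27.610

The 9:3:4 ratio has 16 parts, so with N = 403 the expected counts are:
  red: 403 × 9/16 = 226.6875
  yellow: 403 × 3/16 = 75.5625
  white: 403 × 4/16 = 100.75
χ² = Σ (O − E)² / E
  red: (279 − 226.6875)² / 226.6875 = 12.0721
  yellow: (54 − 75.5625)² / 75.5625 = 6.1531
  white: (70 − 100.75)² / 100.75 = 9.3852
χ² = 12.0721 + 6.1531 + 9.3852 = 27.6104 ≈ 27.610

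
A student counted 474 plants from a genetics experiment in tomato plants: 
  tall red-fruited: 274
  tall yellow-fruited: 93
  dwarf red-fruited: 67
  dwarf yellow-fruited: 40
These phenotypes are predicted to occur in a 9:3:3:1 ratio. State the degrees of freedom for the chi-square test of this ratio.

3

A goodness-of-fit test with 4 phenotype classes has df = 4 − 1 = 3.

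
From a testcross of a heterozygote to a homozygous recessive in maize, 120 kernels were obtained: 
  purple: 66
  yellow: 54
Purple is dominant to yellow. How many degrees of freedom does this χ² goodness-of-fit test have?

A testcross of a heterozygote (Aa × aa) gives a 1:1 phenotypic ratio.
A goodness-of-fit test with 2 phenotype classes has df = 2 − 1 = 1.

1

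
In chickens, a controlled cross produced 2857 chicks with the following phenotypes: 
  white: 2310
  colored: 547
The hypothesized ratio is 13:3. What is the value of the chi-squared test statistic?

0.294

Expected counts for N = 2857 under a 13:3 ratio (total parts = 16):
  white: 2857 × 13/16 = 2321.3125
  colored: 2857 × 3/16 = 535.6875
χ² = Σ (O − E)² / E
  white: (2310 − 2321.3125)² / 2321.3125 = 0.0551
  colored: (547 − 535.6875)² / 535.6875 = 0.2389
χ² = 0.0551 + 0.2389 = 0.294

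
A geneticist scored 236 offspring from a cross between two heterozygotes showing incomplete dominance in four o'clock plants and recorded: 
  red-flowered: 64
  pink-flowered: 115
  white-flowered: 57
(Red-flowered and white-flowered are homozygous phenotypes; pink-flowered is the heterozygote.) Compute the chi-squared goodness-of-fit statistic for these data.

0.568

With incomplete dominance, a heterozygote × heterozygote cross gives a 1:2:1 phenotypic ratio.
Expected counts for N = 236 under a 1:2:1 ratio (total parts = 4):
  red-flowered: 236 × 1/4 = 59
  pink-flowered: 236 × 2/4 = 118
  white-flowered: 236 × 1/4 = 59
χ² = Σ (O − E)² / E
  red-flowered: (64 − 59)² / 59 = 0.4237
  pink-flowered: (115 − 118)² / 118 = 0.0763
  white-flowered: (57 − 59)² / 59 = 0.0678
χ² = 0.4237 + 0.0763 + 0.0678 = 0.5678 ≈ 0.568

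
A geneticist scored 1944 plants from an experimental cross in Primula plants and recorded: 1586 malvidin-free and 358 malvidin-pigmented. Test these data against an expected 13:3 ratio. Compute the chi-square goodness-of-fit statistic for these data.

0.143

Total ratio parts = 16. Expected numbers out of 1944:
  malvidin-free: 1944 × 13/16 = 1579.5
  malvidin-pigmented: 1944 × 3/16 = 364.5
χ² = Σ (O − E)² / E
  malvidin-free: (1586 − 1579.5)² / 1579.5 = 0.0267
  malvidin-pigmented: (358 − 364.5)² / 364.5 = 0.1159
χ² = 0.0267 + 0.1159 = 0.1426 ≈ 0.143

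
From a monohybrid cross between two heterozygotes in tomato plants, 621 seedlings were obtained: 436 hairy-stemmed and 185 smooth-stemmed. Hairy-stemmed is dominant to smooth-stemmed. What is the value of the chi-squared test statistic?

For a monohybrid cross between heterozygotes with complete dominance, the expected phenotypic ratio is 3:1.
Under the 3:1 hypothesis (Σ ratio = 4, N = 621):
  hairy-stemmed: 621 × 3/4 = 465.75
  smooth-stemmed: 621 × 1/4 = 155.25
χ² = Σ (O − E)² / E
  hairy-stemmed: (436 − 465.75)² / 465.75 = 1.9003
  smooth-stemmed: (185 − 155.25)² / 155.25 = 5.7009
χ² = 1.9003 + 5.7009 = 7.6012 ≈ 7.601

7.601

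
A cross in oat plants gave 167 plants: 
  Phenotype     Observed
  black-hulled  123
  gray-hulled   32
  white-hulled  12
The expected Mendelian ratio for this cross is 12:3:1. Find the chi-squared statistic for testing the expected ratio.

The 12:3:1 ratio has 16 parts, so with N = 167 the expected counts are:
  black-hulled: 167 × 12/16 = 125.25
  gray-hulled: 167 × 3/16 = 31.3125
  white-hulled: 167 × 1/16 = 10.4375
χ² = Σ (O − E)² / E
  black-hulled: (123 − 125.25)² / 125.25 = 0.0404
  gray-hulled: (32 − 31.3125)² / 31.3125 = 0.0151
  white-hulled: (12 − 10.4375)² / 10.4375 = 0.2339
χ² = 0.0404 + 0.0151 + 0.2339 = 0.2894 ≈ 0.289

0.289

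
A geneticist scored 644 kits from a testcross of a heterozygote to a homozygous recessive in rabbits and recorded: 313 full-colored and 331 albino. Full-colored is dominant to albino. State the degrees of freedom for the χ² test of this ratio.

1

A testcross of a heterozygote (Aa × aa) gives a 1:1 phenotypic ratio.
A goodness-of-fit test with 2 phenotype classes has df = 2 − 1 = 1.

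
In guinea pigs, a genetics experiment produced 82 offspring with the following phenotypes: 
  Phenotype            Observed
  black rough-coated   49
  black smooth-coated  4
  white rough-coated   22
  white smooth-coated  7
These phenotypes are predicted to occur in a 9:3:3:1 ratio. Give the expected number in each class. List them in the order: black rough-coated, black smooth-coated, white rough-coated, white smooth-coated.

Expected counts for N = 82 under a 9:3:3:1 ratio (total parts = 16):
  black rough-coated: 82 × 9/16 = 46.125
  black smooth-coated: 82 × 3/16 = 15.375
  white rough-coated: 82 × 3/16 = 15.375
  white smooth-coated: 82 × 1/16 = 5.125

46.125, 15.375, 15.375, 5.125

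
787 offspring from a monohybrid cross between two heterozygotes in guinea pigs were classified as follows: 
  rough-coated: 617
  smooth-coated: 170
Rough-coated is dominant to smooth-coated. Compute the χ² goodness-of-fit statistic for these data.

4.849

For a monohybrid cross between heterozygotes with complete dominance, the expected phenotypic ratio is 3:1.
Expected counts for N = 787 under a 3:1 ratio (total parts = 4):
  rough-coated: 787 × 3/4 = 590.25
  smooth-coated: 787 × 1/4 = 196.75
χ² = Σ (O − E)² / E
  rough-coated: (617 − 590.25)² / 590.25 = 1.2123
  smooth-coated: (170 − 196.75)² / 196.75 = 3.6369
χ² = 1.2123 + 3.6369 = 4.8492 ≈ 4.849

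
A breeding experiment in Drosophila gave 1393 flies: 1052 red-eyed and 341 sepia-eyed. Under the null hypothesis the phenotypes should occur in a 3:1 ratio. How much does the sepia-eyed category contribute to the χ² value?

0.151

Total ratio parts = 4. Expected numbers out of 1393:
  red-eyed: 1393 × 3/4 = 1044.75
  sepia-eyed: 1393 × 1/4 = 348.25
Contribution of sepia-eyed: (341 − 348.25)² / 348.25 = 0.1509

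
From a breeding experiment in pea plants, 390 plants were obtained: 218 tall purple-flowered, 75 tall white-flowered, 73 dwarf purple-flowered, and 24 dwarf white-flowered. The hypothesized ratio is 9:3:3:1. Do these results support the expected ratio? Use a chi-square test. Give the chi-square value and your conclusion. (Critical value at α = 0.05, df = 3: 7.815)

0.063; consistent

The 9:3:3:1 ratio has 16 parts, so with N = 390 the expected counts are:
  tall purple-flowered: 390 × 9/16 = 219.375
  tall white-flowered: 390 × 3/16 = 73.125
  dwarf purple-flowered: 390 × 3/16 = 73.125
  dwarf white-flowered: 390 × 1/16 = 24.375
χ² = Σ (O − E)² / E
  tall purple-flowered: (218 − 219.375)² / 219.375 = 0.0086
  tall white-flowered: (75 − 73.125)² / 73.125 = 0.0481
  dwarf purple-flowered: (73 − 73.125)² / 73.125 = 0.0002
  dwarf white-flowered: (24 − 24.375)² / 24.375 = 0.0058
χ² = 0.0086 + 0.0481 + 0.0002 + 0.0058 = 0.0627 ≈ 0.063
Degrees of freedom = 4 − 1 = 3; critical value at α = 0.05 is 7.815.
Since 0.063 < 7.815, we fail to reject the null hypothesis — the data are consistent with the 9:3:3:1 ratio.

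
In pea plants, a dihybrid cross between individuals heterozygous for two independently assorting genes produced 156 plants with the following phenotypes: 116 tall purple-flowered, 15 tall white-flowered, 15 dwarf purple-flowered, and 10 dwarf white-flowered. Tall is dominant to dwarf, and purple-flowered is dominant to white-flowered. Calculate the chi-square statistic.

22.986

A dihybrid F₂ with independent assortment and complete dominance at both loci gives a 9:3:3:1 phenotypic ratio.
Under the 9:3:3:1 hypothesis (Σ ratio = 16, N = 156):
  tall purple-flowered: 156 × 9/16 = 87.75
  tall white-flowered: 156 × 3/16 = 29.25
  dwarf purple-flowered: 156 × 3/16 = 29.25
  dwarf white-flowered: 156 × 1/16 = 9.75
χ² = Σ (O − E)² / E
  tall purple-flowered: (116 − 87.75)² / 87.75 = 9.0947
  tall white-flowered: (15 − 29.25)² / 29.25 = 6.9423
  dwarf purple-flowered: (15 − 29.25)² / 29.25 = 6.9423
  dwarf white-flowered: (10 − 9.75)² / 9.75 = 0.0064
χ² = 9.0947 + 6.9423 + 6.9423 + 0.0064 = 22.9857 ≈ 22.986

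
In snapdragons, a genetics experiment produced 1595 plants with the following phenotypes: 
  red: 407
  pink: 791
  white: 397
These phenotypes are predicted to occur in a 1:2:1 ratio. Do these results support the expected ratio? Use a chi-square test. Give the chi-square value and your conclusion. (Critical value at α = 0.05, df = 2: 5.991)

0.231; consistent

Total ratio parts = 4. Expected numbers out of 1595:
  red: 1595 × 1/4 = 398.75
  pink: 1595 × 2/4 = 797.5
  white: 1595 × 1/4 = 398.75
χ² = Σ (O − E)² / E
  red: (407 − 398.75)² / 398.75 = 0.1707
  pink: (791 − 797.5)² / 797.5 = 0.0530
  white: (397 − 398.75)² / 398.75 = 0.0077
χ² = 0.1707 + 0.0530 + 0.0077 = 0.2314 ≈ 0.231
Degrees of freedom = 3 − 1 = 2; critical value at α = 0.05 is 5.991.
Since 0.231 < 5.991, we fail to reject the null hypothesis — the data are consistent with the 1:2:1 ratio.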